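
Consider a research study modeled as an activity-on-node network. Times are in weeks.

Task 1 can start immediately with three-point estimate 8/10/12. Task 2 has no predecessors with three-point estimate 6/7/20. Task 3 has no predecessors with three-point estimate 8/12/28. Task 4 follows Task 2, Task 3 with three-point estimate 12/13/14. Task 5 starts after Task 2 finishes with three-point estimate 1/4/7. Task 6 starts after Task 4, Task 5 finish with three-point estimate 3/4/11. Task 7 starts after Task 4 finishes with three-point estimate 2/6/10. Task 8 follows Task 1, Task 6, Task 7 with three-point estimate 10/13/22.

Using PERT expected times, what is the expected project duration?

te_Task 1 = (8 + 4·10 + 12)/6 = 60/6 = 10
te_Task 2 = (6 + 4·7 + 20)/6 = 54/6 = 9
te_Task 3 = (8 + 4·12 + 28)/6 = 84/6 = 14
te_Task 4 = (12 + 4·13 + 14)/6 = 78/6 = 13
te_Task 5 = (1 + 4·4 + 7)/6 = 24/6 = 4
te_Task 6 = (3 + 4·4 + 11)/6 = 30/6 = 5
te_Task 7 = (2 + 4·6 + 10)/6 = 36/6 = 6
te_Task 8 = (10 + 4·13 + 22)/6 = 84/6 = 14

Forward pass:
ES_Task 1 = 0; EF_Task 1 = 10
ES_Task 2 = 0; EF_Task 2 = 9
ES_Task 3 = 0; EF_Task 3 = 14
ES_Task 4 = max(EF_Task 2=9, EF_Task 3=14) = 14; EF_Task 4 = 14+13 = 27
ES_Task 5 = 9; EF_Task 5 = 9+4 = 13
ES_Task 6 = max(EF_Task 4=27, EF_Task 5=13) = 27; EF_Task 6 = 27+5 = 32
ES_Task 7 = 27; EF_Task 7 = 27+6 = 33
ES_Task 8 = max(EF_Task 1=10, EF_Task 6=32, EF_Task 7=33) = 33; EF_Task 8 = 33+14 = 47
Expected project duration μ = 47 weeks. Critical path: Task 3 → Task 4 → Task 7 → Task 8.

47 weeks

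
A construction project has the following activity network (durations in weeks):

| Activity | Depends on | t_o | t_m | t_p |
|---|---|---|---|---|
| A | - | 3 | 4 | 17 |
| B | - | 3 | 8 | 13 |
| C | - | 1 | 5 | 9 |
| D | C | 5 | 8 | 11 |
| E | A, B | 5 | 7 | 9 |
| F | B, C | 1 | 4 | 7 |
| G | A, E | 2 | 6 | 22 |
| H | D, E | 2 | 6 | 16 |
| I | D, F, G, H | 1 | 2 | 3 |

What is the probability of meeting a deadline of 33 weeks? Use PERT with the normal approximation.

0.982

te_A = (3 + 4·4 + 17)/6 = 36/6 = 6; σ²_A = ((17−3)/6)² = 5.444
te_B = (3 + 4·8 + 13)/6 = 48/6 = 8; σ²_B = ((13−3)/6)² = 2.778
te_C = (1 + 4·5 + 9)/6 = 30/6 = 5; σ²_C = ((9−1)/6)² = 1.778
te_D = (5 + 4·8 + 11)/6 = 48/6 = 8; σ²_D = ((11−5)/6)² = 1.000
te_E = (5 + 4·7 + 9)/6 = 42/6 = 7; σ²_E = ((9−5)/6)² = 0.444
te_F = (1 + 4·4 + 7)/6 = 24/6 = 4; σ²_F = ((7−1)/6)² = 1.000
te_G = (2 + 4·6 + 22)/6 = 48/6 = 8; σ²_G = ((22−2)/6)² = 11.111
te_H = (2 + 4·6 + 16)/6 = 42/6 = 7; σ²_H = ((16−2)/6)² = 5.444
te_I = (1 + 4·2 + 3)/6 = 12/6 = 2; σ²_I = ((3−1)/6)² = 0.111

Forward pass:
ES_A = 0; EF_A = 6
ES_B = 0; EF_B = 8
ES_C = 0; EF_C = 5
ES_D = 5; EF_D = 5+8 = 13
ES_E = max(EF_A=6, EF_B=8) = 8; EF_E = 8+7 = 15
ES_F = max(EF_B=8, EF_C=5) = 8; EF_F = 8+4 = 12
ES_G = max(EF_A=6, EF_E=15) = 15; EF_G = 15+8 = 23
ES_H = max(EF_D=13, EF_E=15) = 15; EF_H = 15+7 = 22
ES_I = max(EF_D=13, EF_F=12, EF_G=23, EF_H=22) = 23; EF_I = 23+2 = 25
Expected project duration μ = 25 weeks. Critical path: B → E → G → I.

Variance along critical path = 2.778 + 0.444 + 11.111 + 0.111 = 14.444; σ = √14.444 = 3.801 weeks.
Z = (33 − 25) / 3.801 = 2.105
P(T ≤ 33) = Φ(2.105) ≈ 0.982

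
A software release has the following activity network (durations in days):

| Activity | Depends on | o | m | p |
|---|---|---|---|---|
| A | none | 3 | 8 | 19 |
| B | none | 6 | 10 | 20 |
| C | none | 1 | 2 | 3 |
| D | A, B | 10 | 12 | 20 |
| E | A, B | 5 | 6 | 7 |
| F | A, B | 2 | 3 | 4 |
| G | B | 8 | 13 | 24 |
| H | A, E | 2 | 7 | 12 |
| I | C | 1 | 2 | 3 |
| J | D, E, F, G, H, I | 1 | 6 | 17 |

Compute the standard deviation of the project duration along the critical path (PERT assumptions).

te_A = (3 + 4·8 + 19)/6 = 54/6 = 9; σ²_A = ((19−3)/6)² = 7.111
te_B = (6 + 4·10 + 20)/6 = 66/6 = 11; σ²_B = ((20−6)/6)² = 5.444
te_C = (1 + 4·2 + 3)/6 = 12/6 = 2; σ²_C = ((3−1)/6)² = 0.111
te_D = (10 + 4·12 + 20)/6 = 78/6 = 13; σ²_D = ((20−10)/6)² = 2.778
te_E = (5 + 4·6 + 7)/6 = 36/6 = 6; σ²_E = ((7−5)/6)² = 0.111
te_F = (2 + 4·3 + 4)/6 = 18/6 = 3; σ²_F = ((4−2)/6)² = 0.111
te_G = (8 + 4·13 + 24)/6 = 84/6 = 14; σ²_G = ((24−8)/6)² = 7.111
te_H = (2 + 4·7 + 12)/6 = 42/6 = 7; σ²_H = ((12−2)/6)² = 2.778
te_I = (1 + 4·2 + 3)/6 = 12/6 = 2; σ²_I = ((3−1)/6)² = 0.111
te_J = (1 + 4·6 + 17)/6 = 42/6 = 7; σ²_J = ((17−1)/6)² = 7.111

Forward pass:
ES_A = 0; EF_A = 9
ES_B = 0; EF_B = 11
ES_C = 0; EF_C = 2
ES_D = max(EF_A=9, EF_B=11) = 11; EF_D = 11+13 = 24
ES_E = max(EF_A=9, EF_B=11) = 11; EF_E = 11+6 = 17
ES_F = max(EF_A=9, EF_B=11) = 11; EF_F = 11+3 = 14
ES_G = 11; EF_G = 11+14 = 25
ES_H = max(EF_A=9, EF_E=17) = 17; EF_H = 17+7 = 24
ES_I = 2; EF_I = 2+2 = 4
ES_J = max(EF_D=24, EF_E=17, EF_F=14, EF_G=25, EF_H=24, EF_I=4) = 25; EF_J = 25+7 = 32
Expected project duration μ = 32 days. Critical path: B → G → J.

Variance along critical path = 5.444 + 7.111 + 7.111 = 19.667
σ = √19.667 = 4.435 days

4.43 days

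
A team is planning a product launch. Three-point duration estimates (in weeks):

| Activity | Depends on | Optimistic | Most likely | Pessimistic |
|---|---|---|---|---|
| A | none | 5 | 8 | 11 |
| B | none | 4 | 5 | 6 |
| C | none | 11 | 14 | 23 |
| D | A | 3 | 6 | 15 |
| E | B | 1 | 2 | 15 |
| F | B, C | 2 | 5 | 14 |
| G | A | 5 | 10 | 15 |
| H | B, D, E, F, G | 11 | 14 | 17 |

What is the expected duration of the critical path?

te_A = (5 + 4·8 + 11)/6 = 48/6 = 8
te_B = (4 + 4·5 + 6)/6 = 30/6 = 5
te_C = (11 + 4·14 + 23)/6 = 90/6 = 15
te_D = (3 + 4·6 + 15)/6 = 42/6 = 7
te_E = (1 + 4·2 + 15)/6 = 24/6 = 4
te_F = (2 + 4·5 + 14)/6 = 36/6 = 6
te_G = (5 + 4·10 + 15)/6 = 60/6 = 10
te_H = (11 + 4·14 + 17)/6 = 84/6 = 14

Forward pass:
ES_A = 0; EF_A = 8
ES_B = 0; EF_B = 5
ES_C = 0; EF_C = 15
ES_D = 8; EF_D = 8+7 = 15
ES_E = 5; EF_E = 5+4 = 9
ES_F = max(EF_B=5, EF_C=15) = 15; EF_F = 15+6 = 21
ES_G = 8; EF_G = 8+10 = 18
ES_H = max(EF_B=5, EF_D=15, EF_E=9, EF_F=21, EF_G=18) = 21; EF_H = 21+14 = 35
Expected project duration μ = 35 weeks. Critical path: C → F → H.

35 weeks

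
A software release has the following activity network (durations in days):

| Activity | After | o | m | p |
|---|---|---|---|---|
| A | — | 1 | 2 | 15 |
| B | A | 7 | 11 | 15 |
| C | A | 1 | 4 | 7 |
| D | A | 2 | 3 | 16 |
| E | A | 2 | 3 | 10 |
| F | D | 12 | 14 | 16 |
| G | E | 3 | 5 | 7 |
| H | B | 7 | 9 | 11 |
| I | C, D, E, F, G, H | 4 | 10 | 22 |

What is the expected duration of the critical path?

35 days

te_A = (1 + 4·2 + 15)/6 = 24/6 = 4
te_B = (7 + 4·11 + 15)/6 = 66/6 = 11
te_C = (1 + 4·4 + 7)/6 = 24/6 = 4
te_D = (2 + 4·3 + 16)/6 = 30/6 = 5
te_E = (2 + 4·3 + 10)/6 = 24/6 = 4
te_F = (12 + 4·14 + 16)/6 = 84/6 = 14
te_G = (3 + 4·5 + 7)/6 = 30/6 = 5
te_H = (7 + 4·9 + 11)/6 = 54/6 = 9
te_I = (4 + 4·10 + 22)/6 = 66/6 = 11

Forward pass:
ES_A = 0; EF_A = 4
ES_B = 4; EF_B = 4+11 = 15
ES_C = 4; EF_C = 4+4 = 8
ES_D = 4; EF_D = 4+5 = 9
ES_E = 4; EF_E = 4+4 = 8
ES_F = 9; EF_F = 9+14 = 23
ES_G = 8; EF_G = 8+5 = 13
ES_H = 15; EF_H = 15+9 = 24
ES_I = max(EF_C=8, EF_D=9, EF_E=8, EF_F=23, EF_G=13, EF_H=24) = 24; EF_I = 24+11 = 35
Expected project duration μ = 35 days. Critical path: A → B → H → I.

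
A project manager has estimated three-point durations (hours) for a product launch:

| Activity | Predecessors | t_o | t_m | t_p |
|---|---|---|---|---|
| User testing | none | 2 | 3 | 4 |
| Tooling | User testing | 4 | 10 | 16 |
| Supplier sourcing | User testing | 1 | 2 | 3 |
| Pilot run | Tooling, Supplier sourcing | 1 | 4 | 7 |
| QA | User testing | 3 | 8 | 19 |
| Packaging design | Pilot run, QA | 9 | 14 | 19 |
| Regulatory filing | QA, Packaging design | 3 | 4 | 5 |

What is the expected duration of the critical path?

te_User testing = (2 + 4·3 + 4)/6 = 18/6 = 3
te_Tooling = (4 + 4·10 + 16)/6 = 60/6 = 10
te_Supplier sourcing = (1 + 4·2 + 3)/6 = 12/6 = 2
te_Pilot run = (1 + 4·4 + 7)/6 = 24/6 = 4
te_QA = (3 + 4·8 + 19)/6 = 54/6 = 9
te_Packaging design = (9 + 4·14 + 19)/6 = 84/6 = 14
te_Regulatory filing = (3 + 4·4 + 5)/6 = 24/6 = 4

Forward pass:
ES_User testing = 0; EF_User testing = 3
ES_Tooling = 3; EF_Tooling = 3+10 = 13
ES_Supplier sourcing = 3; EF_Supplier sourcing = 3+2 = 5
ES_Pilot run = max(EF_Tooling=13, EF_Supplier sourcing=5) = 13; EF_Pilot run = 13+4 = 17
ES_QA = 3; EF_QA = 3+9 = 12
ES_Packaging design = max(EF_Pilot run=17, EF_QA=12) = 17; EF_Packaging design = 17+14 = 31
ES_Regulatory filing = max(EF_QA=12, EF_Packaging design=31) = 31; EF_Regulatory filing = 31+4 = 35
Expected project duration μ = 35 hours. Critical path: User testing → Tooling → Pilot run → Packaging design → Regulatory filing.

35 hours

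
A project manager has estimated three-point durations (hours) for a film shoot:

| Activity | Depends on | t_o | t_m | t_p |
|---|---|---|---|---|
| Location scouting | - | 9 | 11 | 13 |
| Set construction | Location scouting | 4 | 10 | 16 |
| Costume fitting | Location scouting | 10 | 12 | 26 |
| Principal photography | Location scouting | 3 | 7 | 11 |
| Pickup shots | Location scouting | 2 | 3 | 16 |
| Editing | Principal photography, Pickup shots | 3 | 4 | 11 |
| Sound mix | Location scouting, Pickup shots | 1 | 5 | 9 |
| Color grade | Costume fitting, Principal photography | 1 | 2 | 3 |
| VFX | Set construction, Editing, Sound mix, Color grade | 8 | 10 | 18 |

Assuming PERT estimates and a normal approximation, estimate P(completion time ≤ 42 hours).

te_Location scouting = (9 + 4·11 + 13)/6 = 66/6 = 11; σ²_Location scouting = ((13−9)/6)² = 0.444
te_Set construction = (4 + 4·10 + 16)/6 = 60/6 = 10; σ²_Set construction = ((16−4)/6)² = 4.000
te_Costume fitting = (10 + 4·12 + 26)/6 = 84/6 = 14; σ²_Costume fitting = ((26−10)/6)² = 7.111
te_Principal photography = (3 + 4·7 + 11)/6 = 42/6 = 7; σ²_Principal photography = ((11−3)/6)² = 1.778
te_Pickup shots = (2 + 4·3 + 16)/6 = 30/6 = 5; σ²_Pickup shots = ((16−2)/6)² = 5.444
te_Editing = (3 + 4·4 + 11)/6 = 30/6 = 5; σ²_Editing = ((11−3)/6)² = 1.778
te_Sound mix = (1 + 4·5 + 9)/6 = 30/6 = 5; σ²_Sound mix = ((9−1)/6)² = 1.778
te_Color grade = (1 + 4·2 + 3)/6 = 12/6 = 2; σ²_Color grade = ((3−1)/6)² = 0.111
te_VFX = (8 + 4·10 + 18)/6 = 66/6 = 11; σ²_VFX = ((18−8)/6)² = 2.778

Forward pass:
ES_Location scouting = 0; EF_Location scouting = 11
ES_Set construction = 11; EF_Set construction = 11+10 = 21
ES_Costume fitting = 11; EF_Costume fitting = 11+14 = 25
ES_Principal photography = 11; EF_Principal photography = 11+7 = 18
ES_Pickup shots = 11; EF_Pickup shots = 11+5 = 16
ES_Editing = max(EF_Principal photography=18, EF_Pickup shots=16) = 18; EF_Editing = 18+5 = 23
ES_Sound mix = max(EF_Location scouting=11, EF_Pickup shots=16) = 16; EF_Sound mix = 16+5 = 21
ES_Color grade = max(EF_Costume fitting=25, EF_Principal photography=18) = 25; EF_Color grade = 25+2 = 27
ES_VFX = max(EF_Set construction=21, EF_Editing=23, EF_Sound mix=21, EF_Color grade=27) = 27; EF_VFX = 27+11 = 38
Expected project duration μ = 38 hours. Critical path: Location scouting → Costume fitting → Color grade → VFX.

Variance along critical path = 0.444 + 7.111 + 0.111 + 2.778 = 10.444; σ = √10.444 = 3.232 hours.
Z = (42 − 38) / 3.232 = 1.238
P(T ≤ 42) = Φ(1.238) ≈ 0.892

0.892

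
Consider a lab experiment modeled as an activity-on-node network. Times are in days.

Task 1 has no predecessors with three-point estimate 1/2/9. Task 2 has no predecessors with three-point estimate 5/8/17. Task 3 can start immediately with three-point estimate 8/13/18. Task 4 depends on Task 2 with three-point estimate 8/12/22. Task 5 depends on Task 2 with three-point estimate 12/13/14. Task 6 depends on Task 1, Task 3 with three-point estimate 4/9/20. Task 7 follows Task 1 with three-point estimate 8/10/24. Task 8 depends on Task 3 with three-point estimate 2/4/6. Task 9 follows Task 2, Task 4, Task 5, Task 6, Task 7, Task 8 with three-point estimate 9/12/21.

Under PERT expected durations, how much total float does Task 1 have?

te_Task 1 = (1 + 4·2 + 9)/6 = 18/6 = 3
te_Task 2 = (5 + 4·8 + 17)/6 = 54/6 = 9
te_Task 3 = (8 + 4·13 + 18)/6 = 78/6 = 13
te_Task 4 = (8 + 4·12 + 22)/6 = 78/6 = 13
te_Task 5 = (12 + 4·13 + 14)/6 = 78/6 = 13
te_Task 6 = (4 + 4·9 + 20)/6 = 60/6 = 10
te_Task 7 = (8 + 4·10 + 24)/6 = 72/6 = 12
te_Task 8 = (2 + 4·4 + 6)/6 = 24/6 = 4
te_Task 9 = (9 + 4·12 + 21)/6 = 78/6 = 13

Forward pass:
ES_Task 1 = 0; EF_Task 1 = 3
ES_Task 2 = 0; EF_Task 2 = 9
ES_Task 3 = 0; EF_Task 3 = 13
ES_Task 4 = 9; EF_Task 4 = 9+13 = 22
ES_Task 5 = 9; EF_Task 5 = 9+13 = 22
ES_Task 6 = max(EF_Task 1=3, EF_Task 3=13) = 13; EF_Task 6 = 13+10 = 23
ES_Task 7 = 3; EF_Task 7 = 3+12 = 15
ES_Task 8 = 13; EF_Task 8 = 13+4 = 17
ES_Task 9 = max(EF_Task 2=9, EF_Task 4=22, EF_Task 5=22, EF_Task 6=23, EF_Task 7=15, EF_Task 8=17) = 23; EF_Task 9 = 23+13 = 36
Expected project duration μ = 36 days. Critical path: Task 3 → Task 6 → Task 9.

Backward pass:
LF_Task 9 = 36; LS_Task 9 = 36−13 = 23
LF_Task 8 = LS_Task 9 = 23; LS_Task 8 = 23−4 = 19
LF_Task 7 = LS_Task 9 = 23; LS_Task 7 = 23−12 = 11
LF_Task 6 = LS_Task 9 = 23; LS_Task 6 = 23−10 = 13
LF_Task 5 = LS_Task 9 = 23; LS_Task 5 = 23−13 = 10
LF_Task 4 = LS_Task 9 = 23; LS_Task 4 = 23−13 = 10
LF_Task 3 = min(LS_Task 6=13, LS_Task 8=19) = 13; LS_Task 3 = 13−13 = 0
LF_Task 2 = min(LS_Task 4=10, LS_Task 5=10, LS_Task 9=23) = 10; LS_Task 2 = 10−9 = 1
LF_Task 1 = min(LS_Task 6=13, LS_Task 7=11) = 11; LS_Task 1 = 11−3 = 8
Slack_Task 1 = LS_Task 1 − ES_Task 1 = 8 − 0 = 8

8 days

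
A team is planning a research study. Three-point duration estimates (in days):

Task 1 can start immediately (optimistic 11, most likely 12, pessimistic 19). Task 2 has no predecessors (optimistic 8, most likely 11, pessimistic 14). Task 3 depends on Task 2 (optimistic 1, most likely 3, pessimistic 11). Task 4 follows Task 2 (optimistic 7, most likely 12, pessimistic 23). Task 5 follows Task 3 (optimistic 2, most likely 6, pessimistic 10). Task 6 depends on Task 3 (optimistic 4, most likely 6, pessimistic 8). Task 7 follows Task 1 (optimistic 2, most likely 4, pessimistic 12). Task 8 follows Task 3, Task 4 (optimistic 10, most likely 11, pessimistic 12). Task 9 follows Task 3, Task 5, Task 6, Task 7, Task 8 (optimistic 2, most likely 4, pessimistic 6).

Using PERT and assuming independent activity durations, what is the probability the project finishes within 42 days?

0.846

te_Task 1 = (11 + 4·12 + 19)/6 = 78/6 = 13; σ²_Task 1 = ((19−11)/6)² = 1.778
te_Task 2 = (8 + 4·11 + 14)/6 = 66/6 = 11; σ²_Task 2 = ((14−8)/6)² = 1.000
te_Task 3 = (1 + 4·3 + 11)/6 = 24/6 = 4; σ²_Task 3 = ((11−1)/6)² = 2.778
te_Task 4 = (7 + 4·12 + 23)/6 = 78/6 = 13; σ²_Task 4 = ((23−7)/6)² = 7.111
te_Task 5 = (2 + 4·6 + 10)/6 = 36/6 = 6; σ²_Task 5 = ((10−2)/6)² = 1.778
te_Task 6 = (4 + 4·6 + 8)/6 = 36/6 = 6; σ²_Task 6 = ((8−4)/6)² = 0.444
te_Task 7 = (2 + 4·4 + 12)/6 = 30/6 = 5; σ²_Task 7 = ((12−2)/6)² = 2.778
te_Task 8 = (10 + 4·11 + 12)/6 = 66/6 = 11; σ²_Task 8 = ((12−10)/6)² = 0.111
te_Task 9 = (2 + 4·4 + 6)/6 = 24/6 = 4; σ²_Task 9 = ((6−2)/6)² = 0.444

Forward pass:
ES_Task 1 = 0; EF_Task 1 = 13
ES_Task 2 = 0; EF_Task 2 = 11
ES_Task 3 = 11; EF_Task 3 = 11+4 = 15
ES_Task 4 = 11; EF_Task 4 = 11+13 = 24
ES_Task 5 = 15; EF_Task 5 = 15+6 = 21
ES_Task 6 = 15; EF_Task 6 = 15+6 = 21
ES_Task 7 = 13; EF_Task 7 = 13+5 = 18
ES_Task 8 = max(EF_Task 3=15, EF_Task 4=24) = 24; EF_Task 8 = 24+11 = 35
ES_Task 9 = max(EF_Task 3=15, EF_Task 5=21, EF_Task 6=21, EF_Task 7=18, EF_Task 8=35) = 35; EF_Task 9 = 35+4 = 39
Expected project duration μ = 39 days. Critical path: Task 2 → Task 4 → Task 8 → Task 9.

Variance along critical path = 1.000 + 7.111 + 0.111 + 0.444 = 8.667; σ = √8.667 = 2.944 days.
Z = (42 − 39) / 2.944 = 1.019
P(T ≤ 42) = Φ(1.019) ≈ 0.846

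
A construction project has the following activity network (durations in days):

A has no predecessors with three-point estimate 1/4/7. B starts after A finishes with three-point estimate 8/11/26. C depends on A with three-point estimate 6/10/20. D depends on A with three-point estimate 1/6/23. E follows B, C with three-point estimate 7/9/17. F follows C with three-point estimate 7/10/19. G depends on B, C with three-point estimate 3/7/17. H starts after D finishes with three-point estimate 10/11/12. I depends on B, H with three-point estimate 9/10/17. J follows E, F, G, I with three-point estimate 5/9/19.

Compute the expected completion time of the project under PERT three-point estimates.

te_A = (1 + 4·4 + 7)/6 = 24/6 = 4
te_B = (8 + 4·11 + 26)/6 = 78/6 = 13
te_C = (6 + 4·10 + 20)/6 = 66/6 = 11
te_D = (1 + 4·6 + 23)/6 = 48/6 = 8
te_E = (7 + 4·9 + 17)/6 = 60/6 = 10
te_F = (7 + 4·10 + 19)/6 = 66/6 = 11
te_G = (3 + 4·7 + 17)/6 = 48/6 = 8
te_H = (10 + 4·11 + 12)/6 = 66/6 = 11
te_I = (9 + 4·10 + 17)/6 = 66/6 = 11
te_J = (5 + 4·9 + 19)/6 = 60/6 = 10

Forward pass:
ES_A = 0; EF_A = 4
ES_B = 4; EF_B = 4+13 = 17
ES_C = 4; EF_C = 4+11 = 15
ES_D = 4; EF_D = 4+8 = 12
ES_E = max(EF_B=17, EF_C=15) = 17; EF_E = 17+10 = 27
ES_F = 15; EF_F = 15+11 = 26
ES_G = max(EF_B=17, EF_C=15) = 17; EF_G = 17+8 = 25
ES_H = 12; EF_H = 12+11 = 23
ES_I = max(EF_B=17, EF_H=23) = 23; EF_I = 23+11 = 34
ES_J = max(EF_E=27, EF_F=26, EF_G=25, EF_I=34) = 34; EF_J = 34+10 = 44
Expected project duration μ = 44 days. Critical path: A → D → H → I → J.

44 days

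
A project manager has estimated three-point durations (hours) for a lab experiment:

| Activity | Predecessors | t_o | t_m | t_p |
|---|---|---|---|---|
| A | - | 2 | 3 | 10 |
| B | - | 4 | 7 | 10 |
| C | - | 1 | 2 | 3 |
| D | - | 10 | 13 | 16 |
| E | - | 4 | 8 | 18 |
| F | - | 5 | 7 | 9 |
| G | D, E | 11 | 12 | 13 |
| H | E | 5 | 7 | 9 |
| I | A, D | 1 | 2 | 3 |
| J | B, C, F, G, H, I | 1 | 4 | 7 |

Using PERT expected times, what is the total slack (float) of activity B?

te_A = (2 + 4·3 + 10)/6 = 24/6 = 4
te_B = (4 + 4·7 + 10)/6 = 42/6 = 7
te_C = (1 + 4·2 + 3)/6 = 12/6 = 2
te_D = (10 + 4·13 + 16)/6 = 78/6 = 13
te_E = (4 + 4·8 + 18)/6 = 54/6 = 9
te_F = (5 + 4·7 + 9)/6 = 42/6 = 7
te_G = (11 + 4·12 + 13)/6 = 72/6 = 12
te_H = (5 + 4·7 + 9)/6 = 42/6 = 7
te_I = (1 + 4·2 + 3)/6 = 12/6 = 2
te_J = (1 + 4·4 + 7)/6 = 24/6 = 4

Forward pass:
ES_A = 0; EF_A = 4
ES_B = 0; EF_B = 7
ES_C = 0; EF_C = 2
ES_D = 0; EF_D = 13
ES_E = 0; EF_E = 9
ES_F = 0; EF_F = 7
ES_G = max(EF_D=13, EF_E=9) = 13; EF_G = 13+12 = 25
ES_H = 9; EF_H = 9+7 = 16
ES_I = max(EF_A=4, EF_D=13) = 13; EF_I = 13+2 = 15
ES_J = max(EF_B=7, EF_C=2, EF_F=7, EF_G=25, EF_H=16, EF_I=15) = 25; EF_J = 25+4 = 29
Expected project duration μ = 29 hours. Critical path: D → G → J.

Backward pass:
LF_J = 29; LS_J = 29−4 = 25
LF_I = LS_J = 25; LS_I = 25−2 = 23
LF_H = LS_J = 25; LS_H = 25−7 = 18
LF_G = LS_J = 25; LS_G = 25−12 = 13
LF_F = LS_J = 25; LS_F = 25−7 = 18
LF_E = min(LS_G=13, LS_H=18) = 13; LS_E = 13−9 = 4
LF_D = min(LS_G=13, LS_I=23) = 13; LS_D = 13−13 = 0
LF_C = LS_J = 25; LS_C = 25−2 = 23
LF_B = LS_J = 25; LS_B = 25−7 = 18
LF_A = LS_I = 23; LS_A = 23−4 = 19
Slack_B = LS_B − ES_B = 18 − 0 = 18

18 hours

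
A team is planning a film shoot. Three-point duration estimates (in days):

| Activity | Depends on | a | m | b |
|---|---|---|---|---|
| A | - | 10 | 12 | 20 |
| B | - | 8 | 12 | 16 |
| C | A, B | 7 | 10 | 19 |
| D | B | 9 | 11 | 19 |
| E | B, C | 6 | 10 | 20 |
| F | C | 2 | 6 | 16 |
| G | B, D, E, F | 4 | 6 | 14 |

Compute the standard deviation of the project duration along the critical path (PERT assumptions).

3.87 days

te_A = (10 + 4·12 + 20)/6 = 78/6 = 13; σ²_A = ((20−10)/6)² = 2.778
te_B = (8 + 4·12 + 16)/6 = 72/6 = 12; σ²_B = ((16−8)/6)² = 1.778
te_C = (7 + 4·10 + 19)/6 = 66/6 = 11; σ²_C = ((19−7)/6)² = 4.000
te_D = (9 + 4·11 + 19)/6 = 72/6 = 12; σ²_D = ((19−9)/6)² = 2.778
te_E = (6 + 4·10 + 20)/6 = 66/6 = 11; σ²_E = ((20−6)/6)² = 5.444
te_F = (2 + 4·6 + 16)/6 = 42/6 = 7; σ²_F = ((16−2)/6)² = 5.444
te_G = (4 + 4·6 + 14)/6 = 42/6 = 7; σ²_G = ((14−4)/6)² = 2.778

Forward pass:
ES_A = 0; EF_A = 13
ES_B = 0; EF_B = 12
ES_C = max(EF_A=13, EF_B=12) = 13; EF_C = 13+11 = 24
ES_D = 12; EF_D = 12+12 = 24
ES_E = max(EF_B=12, EF_C=24) = 24; EF_E = 24+11 = 35
ES_F = 24; EF_F = 24+7 = 31
ES_G = max(EF_B=12, EF_D=24, EF_E=35, EF_F=31) = 35; EF_G = 35+7 = 42
Expected project duration μ = 42 days. Critical path: A → C → E → G.

Variance along critical path = 2.778 + 4.000 + 5.444 + 2.778 = 15.000
σ = √15.000 = 3.873 days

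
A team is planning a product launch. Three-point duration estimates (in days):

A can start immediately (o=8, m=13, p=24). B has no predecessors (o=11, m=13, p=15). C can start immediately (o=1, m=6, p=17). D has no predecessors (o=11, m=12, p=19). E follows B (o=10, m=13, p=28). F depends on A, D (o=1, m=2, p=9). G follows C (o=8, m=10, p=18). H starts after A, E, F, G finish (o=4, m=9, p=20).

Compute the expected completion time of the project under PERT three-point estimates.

te_A = (8 + 4·13 + 24)/6 = 84/6 = 14
te_B = (11 + 4·13 + 15)/6 = 78/6 = 13
te_C = (1 + 4·6 + 17)/6 = 42/6 = 7
te_D = (11 + 4·12 + 19)/6 = 78/6 = 13
te_E = (10 + 4·13 + 28)/6 = 90/6 = 15
te_F = (1 + 4·2 + 9)/6 = 18/6 = 3
te_G = (8 + 4·10 + 18)/6 = 66/6 = 11
te_H = (4 + 4·9 + 20)/6 = 60/6 = 10

Forward pass:
ES_A = 0; EF_A = 14
ES_B = 0; EF_B = 13
ES_C = 0; EF_C = 7
ES_D = 0; EF_D = 13
ES_E = 13; EF_E = 13+15 = 28
ES_F = max(EF_A=14, EF_D=13) = 14; EF_F = 14+3 = 17
ES_G = 7; EF_G = 7+11 = 18
ES_H = max(EF_A=14, EF_E=28, EF_F=17, EF_G=18) = 28; EF_H = 28+10 = 38
Expected project duration μ = 38 days. Critical path: B → E → H.

38 days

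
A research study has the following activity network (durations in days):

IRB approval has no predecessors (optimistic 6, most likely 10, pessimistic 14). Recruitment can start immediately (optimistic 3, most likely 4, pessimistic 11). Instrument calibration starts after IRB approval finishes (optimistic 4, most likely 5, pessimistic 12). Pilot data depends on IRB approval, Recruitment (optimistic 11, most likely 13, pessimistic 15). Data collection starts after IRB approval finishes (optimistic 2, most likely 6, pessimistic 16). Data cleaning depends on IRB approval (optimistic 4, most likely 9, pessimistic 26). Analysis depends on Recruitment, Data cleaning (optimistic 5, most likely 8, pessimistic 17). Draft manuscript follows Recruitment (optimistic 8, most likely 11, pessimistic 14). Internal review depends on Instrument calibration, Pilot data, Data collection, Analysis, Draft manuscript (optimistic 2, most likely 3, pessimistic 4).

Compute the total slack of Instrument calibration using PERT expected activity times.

14 days

te_IRB approval = (6 + 4·10 + 14)/6 = 60/6 = 10
te_Recruitment = (3 + 4·4 + 11)/6 = 30/6 = 5
te_Instrument calibration = (4 + 4·5 + 12)/6 = 36/6 = 6
te_Pilot data = (11 + 4·13 + 15)/6 = 78/6 = 13
te_Data collection = (2 + 4·6 + 16)/6 = 42/6 = 7
te_Data cleaning = (4 + 4·9 + 26)/6 = 66/6 = 11
te_Analysis = (5 + 4·8 + 17)/6 = 54/6 = 9
te_Draft manuscript = (8 + 4·11 + 14)/6 = 66/6 = 11
te_Internal review = (2 + 4·3 + 4)/6 = 18/6 = 3

Forward pass:
ES_IRB approval = 0; EF_IRB approval = 10
ES_Recruitment = 0; EF_Recruitment = 5
ES_Instrument calibration = 10; EF_Instrument calibration = 10+6 = 16
ES_Pilot data = max(EF_IRB approval=10, EF_Recruitment=5) = 10; EF_Pilot data = 10+13 = 23
ES_Data collection = 10; EF_Data collection = 10+7 = 17
ES_Data cleaning = 10; EF_Data cleaning = 10+11 = 21
ES_Analysis = max(EF_Recruitment=5, EF_Data cleaning=21) = 21; EF_Analysis = 21+9 = 30
ES_Draft manuscript = 5; EF_Draft manuscript = 5+11 = 16
ES_Internal review = max(EF_Instrument calibration=16, EF_Pilot data=23, EF_Data collection=17, EF_Analysis=30, EF_Draft manuscript=16) = 30; EF_Internal review = 30+3 = 33
Expected project duration μ = 33 days. Critical path: IRB approval → Data cleaning → Analysis → Internal review.

Backward pass:
LF_Internal review = 33; LS_Internal review = 33−3 = 30
LF_Draft manuscript = LS_Internal review = 30; LS_Draft manuscript = 30−11 = 19
LF_Analysis = LS_Internal review = 30; LS_Analysis = 30−9 = 21
LF_Data cleaning = LS_Analysis = 21; LS_Data cleaning = 21−11 = 10
LF_Data collection = LS_Internal review = 30; LS_Data collection = 30−7 = 23
LF_Pilot data = LS_Internal review = 30; LS_Pilot data = 30−13 = 17
LF_Instrument calibration = LS_Internal review = 30; LS_Instrument calibration = 30−6 = 24
LF_Recruitment = min(LS_Pilot data=17, LS_Analysis=21, LS_Draft manuscript=19) = 17; LS_Recruitment = 17−5 = 12
LF_IRB approval = min(LS_Instrument calibration=24, LS_Pilot data=17, LS_Data collection=23, LS_Data cleaning=10) = 10; LS_IRB approval = 10−10 = 0
Slack_Instrument calibration = LS_Instrument calibration − ES_Instrument calibration = 24 − 10 = 14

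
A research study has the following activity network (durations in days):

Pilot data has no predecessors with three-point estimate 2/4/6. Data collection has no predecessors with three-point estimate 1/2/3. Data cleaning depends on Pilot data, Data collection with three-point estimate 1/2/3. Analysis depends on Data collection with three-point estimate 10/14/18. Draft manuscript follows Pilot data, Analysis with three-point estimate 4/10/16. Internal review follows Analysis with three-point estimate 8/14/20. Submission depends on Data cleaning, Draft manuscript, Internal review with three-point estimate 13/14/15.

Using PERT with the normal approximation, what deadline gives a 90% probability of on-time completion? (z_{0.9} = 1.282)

te_Pilot data = (2 + 4·4 + 6)/6 = 24/6 = 4; σ²_Pilot data = ((6−2)/6)² = 0.444
te_Data collection = (1 + 4·2 + 3)/6 = 12/6 = 2; σ²_Data collection = ((3−1)/6)² = 0.111
te_Data cleaning = (1 + 4·2 + 3)/6 = 12/6 = 2; σ²_Data cleaning = ((3−1)/6)² = 0.111
te_Analysis = (10 + 4·14 + 18)/6 = 84/6 = 14; σ²_Analysis = ((18−10)/6)² = 1.778
te_Draft manuscript = (4 + 4·10 + 16)/6 = 60/6 = 10; σ²_Draft manuscript = ((16−4)/6)² = 4.000
te_Internal review = (8 + 4·14 + 20)/6 = 84/6 = 14; σ²_Internal review = ((20−8)/6)² = 4.000
te_Submission = (13 + 4·14 + 15)/6 = 84/6 = 14; σ²_Submission = ((15−13)/6)² = 0.111

Forward pass:
ES_Pilot data = 0; EF_Pilot data = 4
ES_Data collection = 0; EF_Data collection = 2
ES_Data cleaning = max(EF_Pilot data=4, EF_Data collection=2) = 4; EF_Data cleaning = 4+2 = 6
ES_Analysis = 2; EF_Analysis = 2+14 = 16
ES_Draft manuscript = max(EF_Pilot data=4, EF_Analysis=16) = 16; EF_Draft manuscript = 16+10 = 26
ES_Internal review = 16; EF_Internal review = 16+14 = 30
ES_Submission = max(EF_Data cleaning=6, EF_Draft manuscript=26, EF_Internal review=30) = 30; EF_Submission = 30+14 = 44
Expected project duration μ = 44 days. Critical path: Data collection → Analysis → Internal review → Submission.

Variance along critical path = 0.111 + 1.778 + 4.000 + 0.111 = 6.000; σ = 2.449 days.
D = μ + z·σ = 44 + 1.282·2.449 = 47.1 days

47.1 days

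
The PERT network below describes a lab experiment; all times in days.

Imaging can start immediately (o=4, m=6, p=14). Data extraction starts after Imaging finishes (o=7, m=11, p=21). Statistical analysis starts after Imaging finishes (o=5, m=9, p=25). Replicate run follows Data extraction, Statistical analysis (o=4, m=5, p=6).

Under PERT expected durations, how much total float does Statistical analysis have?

te_Imaging = (4 + 4·6 + 14)/6 = 42/6 = 7
te_Data extraction = (7 + 4·11 + 21)/6 = 72/6 = 12
te_Statistical analysis = (5 + 4·9 + 25)/6 = 66/6 = 11
te_Replicate run = (4 + 4·5 + 6)/6 = 30/6 = 5

Forward pass:
ES_Imaging = 0; EF_Imaging = 7
ES_Data extraction = 7; EF_Data extraction = 7+12 = 19
ES_Statistical analysis = 7; EF_Statistical analysis = 7+11 = 18
ES_Replicate run = max(EF_Data extraction=19, EF_Statistical analysis=18) = 19; EF_Replicate run = 19+5 = 24
Expected project duration μ = 24 days. Critical path: Imaging → Data extraction → Replicate run.

Backward pass:
LF_Replicate run = 24; LS_Replicate run = 24−5 = 19
LF_Statistical analysis = LS_Replicate run = 19; LS_Statistical analysis = 19−11 = 8
LF_Data extraction = LS_Replicate run = 19; LS_Data extraction = 19−12 = 7
LF_Imaging = min(LS_Data extraction=7, LS_Statistical analysis=8) = 7; LS_Imaging = 7−7 = 0
Slack_Statistical analysis = LS_Statistical analysis − ES_Statistical analysis = 8 − 7 = 1

1 days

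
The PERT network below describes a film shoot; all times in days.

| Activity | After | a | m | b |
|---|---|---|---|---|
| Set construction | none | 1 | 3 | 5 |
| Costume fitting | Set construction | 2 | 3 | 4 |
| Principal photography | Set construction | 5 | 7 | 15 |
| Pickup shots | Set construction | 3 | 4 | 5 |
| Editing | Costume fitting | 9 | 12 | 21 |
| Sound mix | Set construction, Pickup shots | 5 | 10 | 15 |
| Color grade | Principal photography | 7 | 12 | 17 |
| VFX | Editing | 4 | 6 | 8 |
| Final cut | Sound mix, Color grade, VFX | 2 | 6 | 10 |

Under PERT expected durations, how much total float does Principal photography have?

2 days

te_Set construction = (1 + 4·3 + 5)/6 = 18/6 = 3
te_Costume fitting = (2 + 4·3 + 4)/6 = 18/6 = 3
te_Principal photography = (5 + 4·7 + 15)/6 = 48/6 = 8
te_Pickup shots = (3 + 4·4 + 5)/6 = 24/6 = 4
te_Editing = (9 + 4·12 + 21)/6 = 78/6 = 13
te_Sound mix = (5 + 4·10 + 15)/6 = 60/6 = 10
te_Color grade = (7 + 4·12 + 17)/6 = 72/6 = 12
te_VFX = (4 + 4·6 + 8)/6 = 36/6 = 6
te_Final cut = (2 + 4·6 + 10)/6 = 36/6 = 6

Forward pass:
ES_Set construction = 0; EF_Set construction = 3
ES_Costume fitting = 3; EF_Costume fitting = 3+3 = 6
ES_Principal photography = 3; EF_Principal photography = 3+8 = 11
ES_Pickup shots = 3; EF_Pickup shots = 3+4 = 7
ES_Editing = 6; EF_Editing = 6+13 = 19
ES_Sound mix = max(EF_Set construction=3, EF_Pickup shots=7) = 7; EF_Sound mix = 7+10 = 17
ES_Color grade = 11; EF_Color grade = 11+12 = 23
ES_VFX = 19; EF_VFX = 19+6 = 25
ES_Final cut = max(EF_Sound mix=17, EF_Color grade=23, EF_VFX=25) = 25; EF_Final cut = 25+6 = 31
Expected project duration μ = 31 days. Critical path: Set construction → Costume fitting → Editing → VFX → Final cut.

Backward pass:
LF_Final cut = 31; LS_Final cut = 31−6 = 25
LF_VFX = LS_Final cut = 25; LS_VFX = 25−6 = 19
LF_Color grade = LS_Final cut = 25; LS_Color grade = 25−12 = 13
LF_Sound mix = LS_Final cut = 25; LS_Sound mix = 25−10 = 15
LF_Editing = LS_VFX = 19; LS_Editing = 19−13 = 6
LF_Pickup shots = LS_Sound mix = 15; LS_Pickup shots = 15−4 = 11
LF_Principal photography = LS_Color grade = 13; LS_Principal photography = 13−8 = 5
LF_Costume fitting = LS_Editing = 6; LS_Costume fitting = 6−3 = 3
LF_Set construction = min(LS_Costume fitting=3, LS_Principal photography=5, LS_Pickup shots=11, LS_Sound mix=15) = 3; LS_Set construction = 3−3 = 0
Slack_Principal photography = LS_Principal photography − ES_Principal photography = 5 − 3 = 2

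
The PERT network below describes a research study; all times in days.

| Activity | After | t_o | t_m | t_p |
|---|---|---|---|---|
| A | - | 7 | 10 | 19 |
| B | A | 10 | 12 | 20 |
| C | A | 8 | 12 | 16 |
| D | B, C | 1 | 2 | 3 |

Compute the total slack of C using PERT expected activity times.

1 days

te_A = (7 + 4·10 + 19)/6 = 66/6 = 11
te_B = (10 + 4·12 + 20)/6 = 78/6 = 13
te_C = (8 + 4·12 + 16)/6 = 72/6 = 12
te_D = (1 + 4·2 + 3)/6 = 12/6 = 2

Forward pass:
ES_A = 0; EF_A = 11
ES_B = 11; EF_B = 11+13 = 24
ES_C = 11; EF_C = 11+12 = 23
ES_D = max(EF_B=24, EF_C=23) = 24; EF_D = 24+2 = 26
Expected project duration μ = 26 days. Critical path: A → B → D.

Backward pass:
LF_D = 26; LS_D = 26−2 = 24
LF_C = LS_D = 24; LS_C = 24−12 = 12
LF_B = LS_D = 24; LS_B = 24−13 = 11
LF_A = min(LS_B=11, LS_C=12) = 11; LS_A = 11−11 = 0
Slack_C = LS_C − ES_C = 12 − 11 = 1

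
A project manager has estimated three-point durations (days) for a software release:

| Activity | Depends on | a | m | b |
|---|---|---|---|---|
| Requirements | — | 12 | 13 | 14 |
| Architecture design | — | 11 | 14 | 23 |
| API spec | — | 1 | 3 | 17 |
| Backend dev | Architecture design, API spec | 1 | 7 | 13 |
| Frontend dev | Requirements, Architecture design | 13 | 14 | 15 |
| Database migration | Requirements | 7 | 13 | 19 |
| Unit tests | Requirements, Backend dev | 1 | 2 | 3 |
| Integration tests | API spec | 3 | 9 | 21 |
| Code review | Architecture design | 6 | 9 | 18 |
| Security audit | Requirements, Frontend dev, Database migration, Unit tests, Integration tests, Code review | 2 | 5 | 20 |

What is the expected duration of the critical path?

te_Requirements = (12 + 4·13 + 14)/6 = 78/6 = 13
te_Architecture design = (11 + 4·14 + 23)/6 = 90/6 = 15
te_API spec = (1 + 4·3 + 17)/6 = 30/6 = 5
te_Backend dev = (1 + 4·7 + 13)/6 = 42/6 = 7
te_Frontend dev = (13 + 4·14 + 15)/6 = 84/6 = 14
te_Database migration = (7 + 4·13 + 19)/6 = 78/6 = 13
te_Unit tests = (1 + 4·2 + 3)/6 = 12/6 = 2
te_Integration tests = (3 + 4·9 + 21)/6 = 60/6 = 10
te_Code review = (6 + 4·9 + 18)/6 = 60/6 = 10
te_Security audit = (2 + 4·5 + 20)/6 = 42/6 = 7

Forward pass:
ES_Requirements = 0; EF_Requirements = 13
ES_Architecture design = 0; EF_Architecture design = 15
ES_API spec = 0; EF_API spec = 5
ES_Backend dev = max(EF_Architecture design=15, EF_API spec=5) = 15; EF_Backend dev = 15+7 = 22
ES_Frontend dev = max(EF_Requirements=13, EF_Architecture design=15) = 15; EF_Frontend dev = 15+14 = 29
ES_Database migration = 13; EF_Database migration = 13+13 = 26
ES_Unit tests = max(EF_Requirements=13, EF_Backend dev=22) = 22; EF_Unit tests = 22+2 = 24
ES_Integration tests = 5; EF_Integration tests = 5+10 = 15
ES_Code review = 15; EF_Code review = 15+10 = 25
ES_Security audit = max(EF_Requirements=13, EF_Frontend dev=29, EF_Database migration=26, EF_Unit tests=24, EF_Integration tests=15, EF_Code review=25) = 29; EF_Security audit = 29+7 = 36
Expected project duration μ = 36 days. Critical path: Architecture design → Frontend dev → Security audit.

36 days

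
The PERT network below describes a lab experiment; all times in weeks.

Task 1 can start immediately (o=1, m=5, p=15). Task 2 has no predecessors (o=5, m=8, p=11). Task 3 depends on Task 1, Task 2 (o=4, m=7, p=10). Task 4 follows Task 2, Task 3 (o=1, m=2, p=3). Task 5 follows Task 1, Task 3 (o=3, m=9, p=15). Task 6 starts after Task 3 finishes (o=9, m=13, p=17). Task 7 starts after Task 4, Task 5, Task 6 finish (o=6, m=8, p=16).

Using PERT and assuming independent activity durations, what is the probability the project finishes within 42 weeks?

te_Task 1 = (1 + 4·5 + 15)/6 = 36/6 = 6; σ²_Task 1 = ((15−1)/6)² = 5.444
te_Task 2 = (5 + 4·8 + 11)/6 = 48/6 = 8; σ²_Task 2 = ((11−5)/6)² = 1.000
te_Task 3 = (4 + 4·7 + 10)/6 = 42/6 = 7; σ²_Task 3 = ((10−4)/6)² = 1.000
te_Task 4 = (1 + 4·2 + 3)/6 = 12/6 = 2; σ²_Task 4 = ((3−1)/6)² = 0.111
te_Task 5 = (3 + 4·9 + 15)/6 = 54/6 = 9; σ²_Task 5 = ((15−3)/6)² = 4.000
te_Task 6 = (9 + 4·13 + 17)/6 = 78/6 = 13; σ²_Task 6 = ((17−9)/6)² = 1.778
te_Task 7 = (6 + 4·8 + 16)/6 = 54/6 = 9; σ²_Task 7 = ((16−6)/6)² = 2.778

Forward pass:
ES_Task 1 = 0; EF_Task 1 = 6
ES_Task 2 = 0; EF_Task 2 = 8
ES_Task 3 = max(EF_Task 1=6, EF_Task 2=8) = 8; EF_Task 3 = 8+7 = 15
ES_Task 4 = max(EF_Task 2=8, EF_Task 3=15) = 15; EF_Task 4 = 15+2 = 17
ES_Task 5 = max(EF_Task 1=6, EF_Task 3=15) = 15; EF_Task 5 = 15+9 = 24
ES_Task 6 = 15; EF_Task 6 = 15+13 = 28
ES_Task 7 = max(EF_Task 4=17, EF_Task 5=24, EF_Task 6=28) = 28; EF_Task 7 = 28+9 = 37
Expected project duration μ = 37 weeks. Critical path: Task 2 → Task 3 → Task 6 → Task 7.

Variance along critical path = 1.000 + 1.000 + 1.778 + 2.778 = 6.556; σ = √6.556 = 2.560 weeks.
Z = (42 − 37) / 2.560 = 1.953
P(T ≤ 42) = Φ(1.953) ≈ 0.975

0.975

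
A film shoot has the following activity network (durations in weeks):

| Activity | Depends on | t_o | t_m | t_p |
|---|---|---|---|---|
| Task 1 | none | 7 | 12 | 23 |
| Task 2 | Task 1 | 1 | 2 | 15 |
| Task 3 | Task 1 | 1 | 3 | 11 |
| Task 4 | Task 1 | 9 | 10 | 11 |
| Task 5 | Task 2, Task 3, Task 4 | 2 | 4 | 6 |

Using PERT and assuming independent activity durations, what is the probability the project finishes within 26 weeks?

te_Task 1 = (7 + 4·12 + 23)/6 = 78/6 = 13; σ²_Task 1 = ((23−7)/6)² = 7.111
te_Task 2 = (1 + 4·2 + 15)/6 = 24/6 = 4; σ²_Task 2 = ((15−1)/6)² = 5.444
te_Task 3 = (1 + 4·3 + 11)/6 = 24/6 = 4; σ²_Task 3 = ((11−1)/6)² = 2.778
te_Task 4 = (9 + 4·10 + 11)/6 = 60/6 = 10; σ²_Task 4 = ((11−9)/6)² = 0.111
te_Task 5 = (2 + 4·4 + 6)/6 = 24/6 = 4; σ²_Task 5 = ((6−2)/6)² = 0.444

Forward pass:
ES_Task 1 = 0; EF_Task 1 = 13
ES_Task 2 = 13; EF_Task 2 = 13+4 = 17
ES_Task 3 = 13; EF_Task 3 = 13+4 = 17
ES_Task 4 = 13; EF_Task 4 = 13+10 = 23
ES_Task 5 = max(EF_Task 2=17, EF_Task 3=17, EF_Task 4=23) = 23; EF_Task 5 = 23+4 = 27
Expected project duration μ = 27 weeks. Critical path: Task 1 → Task 4 → Task 5.

Variance along critical path = 7.111 + 0.111 + 0.444 = 7.667; σ = √7.667 = 2.769 weeks.
Z = (26 − 27) / 2.769 = -0.361
P(T ≤ 26) = Φ(-0.361) ≈ 0.359

0.359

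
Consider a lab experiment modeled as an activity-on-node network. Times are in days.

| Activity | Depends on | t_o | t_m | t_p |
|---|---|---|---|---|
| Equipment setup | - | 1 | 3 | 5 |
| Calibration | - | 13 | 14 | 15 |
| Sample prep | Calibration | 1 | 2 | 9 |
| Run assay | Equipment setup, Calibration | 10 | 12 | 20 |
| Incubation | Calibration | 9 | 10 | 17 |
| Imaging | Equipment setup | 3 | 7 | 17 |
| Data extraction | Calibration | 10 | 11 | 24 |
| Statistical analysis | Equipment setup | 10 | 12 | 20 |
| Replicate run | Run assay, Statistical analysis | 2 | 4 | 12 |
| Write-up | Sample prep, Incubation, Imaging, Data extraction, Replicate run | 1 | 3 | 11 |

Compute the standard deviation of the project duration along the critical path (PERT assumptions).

2.91 days

te_Equipment setup = (1 + 4·3 + 5)/6 = 18/6 = 3; σ²_Equipment setup = ((5−1)/6)² = 0.444
te_Calibration = (13 + 4·14 + 15)/6 = 84/6 = 14; σ²_Calibration = ((15−13)/6)² = 0.111
te_Sample prep = (1 + 4·2 + 9)/6 = 18/6 = 3; σ²_Sample prep = ((9−1)/6)² = 1.778
te_Run assay = (10 + 4·12 + 20)/6 = 78/6 = 13; σ²_Run assay = ((20−10)/6)² = 2.778
te_Incubation = (9 + 4·10 + 17)/6 = 66/6 = 11; σ²_Incubation = ((17−9)/6)² = 1.778
te_Imaging = (3 + 4·7 + 17)/6 = 48/6 = 8; σ²_Imaging = ((17−3)/6)² = 5.444
te_Data extraction = (10 + 4·11 + 24)/6 = 78/6 = 13; σ²_Data extraction = ((24−10)/6)² = 5.444
te_Statistical analysis = (10 + 4·12 + 20)/6 = 78/6 = 13; σ²_Statistical analysis = ((20−10)/6)² = 2.778
te_Replicate run = (2 + 4·4 + 12)/6 = 30/6 = 5; σ²_Replicate run = ((12−2)/6)² = 2.778
te_Write-up = (1 + 4·3 + 11)/6 = 24/6 = 4; σ²_Write-up = ((11−1)/6)² = 2.778

Forward pass:
ES_Equipment setup = 0; EF_Equipment setup = 3
ES_Calibration = 0; EF_Calibration = 14
ES_Sample prep = 14; EF_Sample prep = 14+3 = 17
ES_Run assay = max(EF_Equipment setup=3, EF_Calibration=14) = 14; EF_Run assay = 14+13 = 27
ES_Incubation = 14; EF_Incubation = 14+11 = 25
ES_Imaging = 3; EF_Imaging = 3+8 = 11
ES_Data extraction = 14; EF_Data extraction = 14+13 = 27
ES_Statistical analysis = 3; EF_Statistical analysis = 3+13 = 16
ES_Replicate run = max(EF_Run assay=27, EF_Statistical analysis=16) = 27; EF_Replicate run = 27+5 = 32
ES_Write-up = max(EF_Sample prep=17, EF_Incubation=25, EF_Imaging=11, EF_Data extraction=27, EF_Replicate run=32) = 32; EF_Write-up = 32+4 = 36
Expected project duration μ = 36 days. Critical path: Calibration → Run assay → Replicate run → Write-up.

Variance along critical path = 0.111 + 2.778 + 2.778 + 2.778 = 8.444
σ = √8.444 = 2.906 days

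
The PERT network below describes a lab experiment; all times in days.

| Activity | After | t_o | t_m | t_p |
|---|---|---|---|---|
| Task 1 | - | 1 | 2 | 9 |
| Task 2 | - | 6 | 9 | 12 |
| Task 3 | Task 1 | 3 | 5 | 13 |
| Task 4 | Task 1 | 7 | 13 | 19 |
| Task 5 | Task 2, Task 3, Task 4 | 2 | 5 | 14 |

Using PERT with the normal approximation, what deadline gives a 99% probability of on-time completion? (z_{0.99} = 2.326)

te_Task 1 = (1 + 4·2 + 9)/6 = 18/6 = 3; σ²_Task 1 = ((9−1)/6)² = 1.778
te_Task 2 = (6 + 4·9 + 12)/6 = 54/6 = 9; σ²_Task 2 = ((12−6)/6)² = 1.000
te_Task 3 = (3 + 4·5 + 13)/6 = 36/6 = 6; σ²_Task 3 = ((13−3)/6)² = 2.778
te_Task 4 = (7 + 4·13 + 19)/6 = 78/6 = 13; σ²_Task 4 = ((19−7)/6)² = 4.000
te_Task 5 = (2 + 4·5 + 14)/6 = 36/6 = 6; σ²_Task 5 = ((14−2)/6)² = 4.000

Forward pass:
ES_Task 1 = 0; EF_Task 1 = 3
ES_Task 2 = 0; EF_Task 2 = 9
ES_Task 3 = 3; EF_Task 3 = 3+6 = 9
ES_Task 4 = 3; EF_Task 4 = 3+13 = 16
ES_Task 5 = max(EF_Task 2=9, EF_Task 3=9, EF_Task 4=16) = 16; EF_Task 5 = 16+6 = 22
Expected project duration μ = 22 days. Critical path: Task 1 → Task 4 → Task 5.

Variance along critical path = 1.778 + 4.000 + 4.000 = 9.778; σ = 3.127 days.
D = μ + z·σ = 22 + 2.326·3.127 = 29.3 days

29.3 days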